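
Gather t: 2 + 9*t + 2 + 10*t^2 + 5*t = 10*t^2 + 14*t + 4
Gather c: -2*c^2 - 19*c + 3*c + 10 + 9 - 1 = -2*c^2 - 16*c + 18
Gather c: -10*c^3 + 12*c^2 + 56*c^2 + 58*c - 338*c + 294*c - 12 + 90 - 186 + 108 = -10*c^3 + 68*c^2 + 14*c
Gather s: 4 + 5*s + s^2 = s^2 + 5*s + 4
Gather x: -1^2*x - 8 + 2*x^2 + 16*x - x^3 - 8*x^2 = -x^3 - 6*x^2 + 15*x - 8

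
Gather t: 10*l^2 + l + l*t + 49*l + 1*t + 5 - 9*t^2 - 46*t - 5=10*l^2 + 50*l - 9*t^2 + t*(l - 45)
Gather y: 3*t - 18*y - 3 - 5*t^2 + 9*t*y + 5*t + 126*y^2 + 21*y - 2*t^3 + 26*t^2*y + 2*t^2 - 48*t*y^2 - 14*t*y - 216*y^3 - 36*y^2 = -2*t^3 - 3*t^2 + 8*t - 216*y^3 + y^2*(90 - 48*t) + y*(26*t^2 - 5*t + 3) - 3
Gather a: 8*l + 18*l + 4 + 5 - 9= 26*l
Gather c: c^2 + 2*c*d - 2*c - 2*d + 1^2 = c^2 + c*(2*d - 2) - 2*d + 1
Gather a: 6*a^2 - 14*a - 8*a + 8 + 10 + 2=6*a^2 - 22*a + 20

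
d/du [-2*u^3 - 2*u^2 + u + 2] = -6*u^2 - 4*u + 1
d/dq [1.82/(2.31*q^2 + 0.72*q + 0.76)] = (-8.4084*q - 1.3104)/(2.31*q^2 + 0.72*q + 0.76)^2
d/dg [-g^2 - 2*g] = -2*g - 2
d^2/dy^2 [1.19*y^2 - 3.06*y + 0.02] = 2.38000000000000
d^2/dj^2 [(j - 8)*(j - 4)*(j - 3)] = 6*j - 30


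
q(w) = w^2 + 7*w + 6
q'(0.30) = 7.60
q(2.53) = 30.11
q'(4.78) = 16.56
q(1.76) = 21.42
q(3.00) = 36.00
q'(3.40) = 13.80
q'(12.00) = 31.00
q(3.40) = 41.36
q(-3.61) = -6.24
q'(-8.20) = -9.40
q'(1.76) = 10.52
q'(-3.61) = -0.22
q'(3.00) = 13.00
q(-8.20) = 15.84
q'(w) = 2*w + 7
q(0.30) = 8.19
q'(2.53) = 12.06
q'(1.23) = 9.46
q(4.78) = 62.31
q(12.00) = 234.00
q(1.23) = 16.12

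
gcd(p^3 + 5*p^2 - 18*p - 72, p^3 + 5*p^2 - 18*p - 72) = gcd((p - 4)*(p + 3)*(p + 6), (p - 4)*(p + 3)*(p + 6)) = p^3 + 5*p^2 - 18*p - 72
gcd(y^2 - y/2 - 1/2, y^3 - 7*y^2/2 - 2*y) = y + 1/2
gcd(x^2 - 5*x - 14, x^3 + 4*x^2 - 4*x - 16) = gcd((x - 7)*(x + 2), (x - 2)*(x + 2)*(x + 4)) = x + 2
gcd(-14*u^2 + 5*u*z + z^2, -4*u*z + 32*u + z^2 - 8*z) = 1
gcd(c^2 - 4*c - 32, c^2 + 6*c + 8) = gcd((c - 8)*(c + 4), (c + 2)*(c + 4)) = c + 4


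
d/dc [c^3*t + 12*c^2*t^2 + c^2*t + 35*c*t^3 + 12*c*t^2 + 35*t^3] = t*(3*c^2 + 24*c*t + 2*c + 35*t^2 + 12*t)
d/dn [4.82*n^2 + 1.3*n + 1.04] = 9.64*n + 1.3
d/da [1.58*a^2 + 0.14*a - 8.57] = 3.16*a + 0.14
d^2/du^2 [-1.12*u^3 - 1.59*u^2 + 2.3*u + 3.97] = -6.72*u - 3.18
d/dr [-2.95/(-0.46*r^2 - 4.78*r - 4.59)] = (-2.714*r - 14.101)/(0.46*r^2 + 4.78*r + 4.59)^2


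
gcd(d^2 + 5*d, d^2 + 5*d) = d^2 + 5*d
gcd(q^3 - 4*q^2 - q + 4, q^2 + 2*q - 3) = q - 1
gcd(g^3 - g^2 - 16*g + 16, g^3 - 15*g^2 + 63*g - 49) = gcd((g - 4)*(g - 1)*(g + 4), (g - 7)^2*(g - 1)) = g - 1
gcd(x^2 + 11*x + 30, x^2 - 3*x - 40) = x + 5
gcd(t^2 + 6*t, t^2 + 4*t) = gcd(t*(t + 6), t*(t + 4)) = t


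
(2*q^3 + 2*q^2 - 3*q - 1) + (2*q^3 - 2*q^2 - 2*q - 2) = 4*q^3 - 5*q - 3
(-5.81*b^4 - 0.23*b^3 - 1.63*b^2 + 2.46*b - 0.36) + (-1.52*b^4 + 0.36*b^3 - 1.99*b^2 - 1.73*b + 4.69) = -7.33*b^4 + 0.13*b^3 - 3.62*b^2 + 0.73*b + 4.33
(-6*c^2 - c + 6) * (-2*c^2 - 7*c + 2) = 12*c^4 + 44*c^3 - 17*c^2 - 44*c + 12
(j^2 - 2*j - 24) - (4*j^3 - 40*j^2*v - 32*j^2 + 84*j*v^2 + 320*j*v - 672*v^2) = -4*j^3 + 40*j^2*v + 33*j^2 - 84*j*v^2 - 320*j*v - 2*j + 672*v^2 - 24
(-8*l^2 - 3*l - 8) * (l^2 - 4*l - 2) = -8*l^4 + 29*l^3 + 20*l^2 + 38*l + 16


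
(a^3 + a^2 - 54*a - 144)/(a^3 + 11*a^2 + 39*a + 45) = (a^2 - 2*a - 48)/(a^2 + 8*a + 15)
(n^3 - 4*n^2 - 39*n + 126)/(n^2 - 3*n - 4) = (-n^3 + 4*n^2 + 39*n - 126)/(-n^2 + 3*n + 4)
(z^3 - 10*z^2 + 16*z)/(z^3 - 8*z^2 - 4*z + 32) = z/(z + 2)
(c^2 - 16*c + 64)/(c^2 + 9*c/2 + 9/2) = 2*(c^2 - 16*c + 64)/(2*c^2 + 9*c + 9)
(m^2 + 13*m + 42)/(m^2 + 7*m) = (m + 6)/m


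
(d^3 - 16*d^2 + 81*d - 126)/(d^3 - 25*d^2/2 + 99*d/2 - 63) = 2*(d - 7)/(2*d - 7)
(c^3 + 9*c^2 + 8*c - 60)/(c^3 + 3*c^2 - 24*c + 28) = (c^2 + 11*c + 30)/(c^2 + 5*c - 14)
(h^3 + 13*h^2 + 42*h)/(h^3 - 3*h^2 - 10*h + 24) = h*(h^2 + 13*h + 42)/(h^3 - 3*h^2 - 10*h + 24)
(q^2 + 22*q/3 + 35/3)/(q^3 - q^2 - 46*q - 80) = (q + 7/3)/(q^2 - 6*q - 16)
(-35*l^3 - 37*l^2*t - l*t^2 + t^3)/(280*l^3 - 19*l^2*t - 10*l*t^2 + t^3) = (l + t)/(-8*l + t)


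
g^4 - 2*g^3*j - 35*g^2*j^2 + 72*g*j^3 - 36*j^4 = (g - 6*j)*(g - j)^2*(g + 6*j)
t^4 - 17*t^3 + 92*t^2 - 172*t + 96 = (t - 8)*(t - 6)*(t - 2)*(t - 1)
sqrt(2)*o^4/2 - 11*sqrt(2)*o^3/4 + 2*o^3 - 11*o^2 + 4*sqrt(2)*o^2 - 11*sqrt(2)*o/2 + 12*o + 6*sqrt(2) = (o - 4)*(o - 3/2)*(o + sqrt(2))*(sqrt(2)*o/2 + 1)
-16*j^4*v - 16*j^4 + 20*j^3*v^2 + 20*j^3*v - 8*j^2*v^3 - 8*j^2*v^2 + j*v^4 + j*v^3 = (-4*j + v)*(-2*j + v)^2*(j*v + j)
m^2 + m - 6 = (m - 2)*(m + 3)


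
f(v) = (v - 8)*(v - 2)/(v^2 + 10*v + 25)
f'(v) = (-2*v - 10)*(v - 8)*(v - 2)/(v^2 + 10*v + 25)^2 + (v - 8)/(v^2 + 10*v + 25) + (v - 2)/(v^2 + 10*v + 25)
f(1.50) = 0.08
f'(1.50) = -0.19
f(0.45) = 0.39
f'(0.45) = -0.45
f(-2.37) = 6.55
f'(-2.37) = -7.11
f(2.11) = -0.01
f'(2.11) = -0.11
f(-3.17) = 17.24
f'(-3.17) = -23.73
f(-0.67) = 1.23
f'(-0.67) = -1.18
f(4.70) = -0.09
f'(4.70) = 0.01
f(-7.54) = 22.98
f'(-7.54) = 14.21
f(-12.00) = 5.71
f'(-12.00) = 0.94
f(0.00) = 0.64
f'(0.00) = -0.66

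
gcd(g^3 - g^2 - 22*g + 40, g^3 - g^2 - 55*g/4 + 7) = g - 4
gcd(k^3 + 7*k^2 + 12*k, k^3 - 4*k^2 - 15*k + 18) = k + 3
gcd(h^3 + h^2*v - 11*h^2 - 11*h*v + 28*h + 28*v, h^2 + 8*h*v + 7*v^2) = h + v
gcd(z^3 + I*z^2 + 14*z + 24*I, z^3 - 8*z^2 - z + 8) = 1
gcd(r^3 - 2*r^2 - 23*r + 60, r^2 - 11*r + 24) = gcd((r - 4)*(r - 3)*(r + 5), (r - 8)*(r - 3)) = r - 3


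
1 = 1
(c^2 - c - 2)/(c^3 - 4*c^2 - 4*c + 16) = (c + 1)/(c^2 - 2*c - 8)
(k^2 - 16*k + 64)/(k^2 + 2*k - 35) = (k^2 - 16*k + 64)/(k^2 + 2*k - 35)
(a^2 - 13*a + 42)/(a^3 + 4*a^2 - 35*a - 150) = (a - 7)/(a^2 + 10*a + 25)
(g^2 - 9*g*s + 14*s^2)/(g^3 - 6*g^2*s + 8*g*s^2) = (-g + 7*s)/(g*(-g + 4*s))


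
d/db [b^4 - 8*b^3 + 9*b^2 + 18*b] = 4*b^3 - 24*b^2 + 18*b + 18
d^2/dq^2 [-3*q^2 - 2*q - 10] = -6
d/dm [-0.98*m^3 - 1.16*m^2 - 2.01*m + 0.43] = -2.94*m^2 - 2.32*m - 2.01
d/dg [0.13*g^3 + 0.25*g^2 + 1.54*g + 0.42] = 0.39*g^2 + 0.5*g + 1.54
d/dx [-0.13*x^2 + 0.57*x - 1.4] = 0.57 - 0.26*x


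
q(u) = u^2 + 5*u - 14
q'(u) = 2*u + 5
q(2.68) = 6.58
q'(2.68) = 10.36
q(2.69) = 6.69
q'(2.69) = 10.38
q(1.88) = -1.07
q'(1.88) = 8.76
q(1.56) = -3.77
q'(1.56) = 8.12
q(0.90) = -8.69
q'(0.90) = 6.80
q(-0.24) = -15.14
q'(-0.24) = 4.52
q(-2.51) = -20.25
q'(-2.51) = -0.02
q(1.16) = -6.85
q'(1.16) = 7.32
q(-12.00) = 70.00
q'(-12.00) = -19.00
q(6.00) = 52.00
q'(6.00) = 17.00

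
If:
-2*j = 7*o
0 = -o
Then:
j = 0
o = 0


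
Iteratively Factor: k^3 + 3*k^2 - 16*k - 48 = (k + 4)*(k^2 - k - 12) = (k - 4)*(k + 4)*(k + 3)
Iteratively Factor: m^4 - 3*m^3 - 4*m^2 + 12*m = (m - 3)*(m^3 - 4*m) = m*(m - 3)*(m^2 - 4) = m*(m - 3)*(m - 2)*(m + 2)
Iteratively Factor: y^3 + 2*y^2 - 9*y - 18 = (y - 3)*(y^2 + 5*y + 6) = (y - 3)*(y + 3)*(y + 2)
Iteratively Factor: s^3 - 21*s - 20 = (s + 1)*(s^2 - s - 20) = (s - 5)*(s + 1)*(s + 4)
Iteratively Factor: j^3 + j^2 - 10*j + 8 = (j + 4)*(j^2 - 3*j + 2) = (j - 2)*(j + 4)*(j - 1)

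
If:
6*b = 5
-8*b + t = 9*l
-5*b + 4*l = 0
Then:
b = 5/6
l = 25/24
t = 385/24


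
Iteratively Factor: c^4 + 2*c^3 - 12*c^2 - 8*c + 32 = (c - 2)*(c^3 + 4*c^2 - 4*c - 16) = (c - 2)^2*(c^2 + 6*c + 8) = (c - 2)^2*(c + 2)*(c + 4)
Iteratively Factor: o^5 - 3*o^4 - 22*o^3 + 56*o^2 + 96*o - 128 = (o - 4)*(o^4 + o^3 - 18*o^2 - 16*o + 32) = (o - 4)*(o - 1)*(o^3 + 2*o^2 - 16*o - 32) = (o - 4)^2*(o - 1)*(o^2 + 6*o + 8) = (o - 4)^2*(o - 1)*(o + 4)*(o + 2)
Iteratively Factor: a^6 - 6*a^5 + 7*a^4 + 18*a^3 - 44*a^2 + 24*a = (a - 2)*(a^5 - 4*a^4 - a^3 + 16*a^2 - 12*a) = (a - 2)*(a + 2)*(a^4 - 6*a^3 + 11*a^2 - 6*a) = (a - 3)*(a - 2)*(a + 2)*(a^3 - 3*a^2 + 2*a) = a*(a - 3)*(a - 2)*(a + 2)*(a^2 - 3*a + 2) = a*(a - 3)*(a - 2)^2*(a + 2)*(a - 1)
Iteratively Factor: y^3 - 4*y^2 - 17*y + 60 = (y - 5)*(y^2 + y - 12) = (y - 5)*(y + 4)*(y - 3)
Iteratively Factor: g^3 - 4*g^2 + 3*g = (g - 3)*(g^2 - g) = g*(g - 3)*(g - 1)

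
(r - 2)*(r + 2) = r^2 - 4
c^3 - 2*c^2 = c^2*(c - 2)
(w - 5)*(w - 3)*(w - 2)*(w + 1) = w^4 - 9*w^3 + 21*w^2 + w - 30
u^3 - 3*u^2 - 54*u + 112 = (u - 8)*(u - 2)*(u + 7)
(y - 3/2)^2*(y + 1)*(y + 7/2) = y^4 + 3*y^3/2 - 31*y^2/4 - 3*y/8 + 63/8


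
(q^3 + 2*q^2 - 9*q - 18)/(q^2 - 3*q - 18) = (q^2 - q - 6)/(q - 6)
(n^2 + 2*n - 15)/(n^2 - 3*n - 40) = (n - 3)/(n - 8)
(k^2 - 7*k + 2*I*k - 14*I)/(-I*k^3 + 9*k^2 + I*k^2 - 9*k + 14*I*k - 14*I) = I*(k - 7)/(k^2 + k*(-1 + 7*I) - 7*I)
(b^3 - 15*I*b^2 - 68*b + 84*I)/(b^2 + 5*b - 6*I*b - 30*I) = (b^2 - 9*I*b - 14)/(b + 5)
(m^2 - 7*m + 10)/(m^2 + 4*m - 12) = (m - 5)/(m + 6)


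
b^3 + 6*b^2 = b^2*(b + 6)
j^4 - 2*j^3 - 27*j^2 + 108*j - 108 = (j - 3)^2*(j - 2)*(j + 6)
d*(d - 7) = d^2 - 7*d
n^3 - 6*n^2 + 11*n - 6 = (n - 3)*(n - 2)*(n - 1)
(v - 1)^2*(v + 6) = v^3 + 4*v^2 - 11*v + 6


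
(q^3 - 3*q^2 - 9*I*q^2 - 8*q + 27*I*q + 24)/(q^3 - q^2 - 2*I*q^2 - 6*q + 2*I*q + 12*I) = (q^2 - 9*I*q - 8)/(q^2 + 2*q*(1 - I) - 4*I)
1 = 1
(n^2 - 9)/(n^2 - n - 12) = (n - 3)/(n - 4)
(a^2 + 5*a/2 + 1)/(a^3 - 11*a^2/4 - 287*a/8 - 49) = 4*(2*a^2 + 5*a + 2)/(8*a^3 - 22*a^2 - 287*a - 392)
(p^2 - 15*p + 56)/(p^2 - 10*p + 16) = (p - 7)/(p - 2)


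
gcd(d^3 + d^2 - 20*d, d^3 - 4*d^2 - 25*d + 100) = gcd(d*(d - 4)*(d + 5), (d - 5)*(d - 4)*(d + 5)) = d^2 + d - 20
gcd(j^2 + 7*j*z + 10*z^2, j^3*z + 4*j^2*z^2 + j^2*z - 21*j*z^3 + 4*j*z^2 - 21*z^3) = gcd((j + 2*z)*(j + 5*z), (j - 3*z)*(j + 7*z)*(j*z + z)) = 1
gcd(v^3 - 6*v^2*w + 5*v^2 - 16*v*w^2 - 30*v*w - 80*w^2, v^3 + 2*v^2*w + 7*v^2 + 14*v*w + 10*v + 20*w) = v^2 + 2*v*w + 5*v + 10*w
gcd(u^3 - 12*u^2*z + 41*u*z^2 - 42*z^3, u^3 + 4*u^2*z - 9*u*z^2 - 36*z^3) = -u + 3*z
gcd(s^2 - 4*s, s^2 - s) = s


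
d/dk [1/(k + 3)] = -1/(k + 3)^2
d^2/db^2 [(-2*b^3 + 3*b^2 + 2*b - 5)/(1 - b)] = 4*b*(b^2 - 3*b + 3)/(b^3 - 3*b^2 + 3*b - 1)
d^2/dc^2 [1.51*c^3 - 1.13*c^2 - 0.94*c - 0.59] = 9.06*c - 2.26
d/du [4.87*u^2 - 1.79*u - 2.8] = 9.74*u - 1.79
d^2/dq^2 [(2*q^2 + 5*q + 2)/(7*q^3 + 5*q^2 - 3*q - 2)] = 2*(98*q^6 + 735*q^5 + 1239*q^4 + 1016*q^3 + 504*q^2 + 144*q + 16)/(343*q^9 + 735*q^8 + 84*q^7 - 799*q^6 - 456*q^5 + 237*q^4 + 237*q^3 + 6*q^2 - 36*q - 8)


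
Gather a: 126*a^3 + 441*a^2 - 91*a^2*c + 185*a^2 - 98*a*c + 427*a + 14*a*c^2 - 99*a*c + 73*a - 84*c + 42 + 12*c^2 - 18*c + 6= 126*a^3 + a^2*(626 - 91*c) + a*(14*c^2 - 197*c + 500) + 12*c^2 - 102*c + 48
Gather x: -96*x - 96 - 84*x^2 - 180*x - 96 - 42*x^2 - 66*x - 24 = -126*x^2 - 342*x - 216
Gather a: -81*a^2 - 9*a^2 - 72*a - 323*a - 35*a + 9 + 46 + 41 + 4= -90*a^2 - 430*a + 100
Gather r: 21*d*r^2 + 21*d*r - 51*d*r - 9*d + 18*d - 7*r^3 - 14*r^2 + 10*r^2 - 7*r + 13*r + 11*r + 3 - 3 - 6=9*d - 7*r^3 + r^2*(21*d - 4) + r*(17 - 30*d) - 6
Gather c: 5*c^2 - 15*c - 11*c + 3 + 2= 5*c^2 - 26*c + 5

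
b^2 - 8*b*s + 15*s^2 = (b - 5*s)*(b - 3*s)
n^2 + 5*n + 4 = (n + 1)*(n + 4)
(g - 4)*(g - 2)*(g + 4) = g^3 - 2*g^2 - 16*g + 32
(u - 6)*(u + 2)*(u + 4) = u^3 - 28*u - 48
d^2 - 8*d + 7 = (d - 7)*(d - 1)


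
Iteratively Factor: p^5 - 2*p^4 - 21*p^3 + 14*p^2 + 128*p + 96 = (p + 3)*(p^4 - 5*p^3 - 6*p^2 + 32*p + 32) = (p - 4)*(p + 3)*(p^3 - p^2 - 10*p - 8) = (p - 4)^2*(p + 3)*(p^2 + 3*p + 2) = (p - 4)^2*(p + 1)*(p + 3)*(p + 2)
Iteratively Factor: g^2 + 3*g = (g + 3)*(g)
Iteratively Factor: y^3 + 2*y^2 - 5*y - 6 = (y + 1)*(y^2 + y - 6) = (y - 2)*(y + 1)*(y + 3)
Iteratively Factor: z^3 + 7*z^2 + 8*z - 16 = (z - 1)*(z^2 + 8*z + 16) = (z - 1)*(z + 4)*(z + 4)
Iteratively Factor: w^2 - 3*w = (w)*(w - 3)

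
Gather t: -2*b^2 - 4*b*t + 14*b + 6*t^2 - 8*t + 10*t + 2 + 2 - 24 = -2*b^2 + 14*b + 6*t^2 + t*(2 - 4*b) - 20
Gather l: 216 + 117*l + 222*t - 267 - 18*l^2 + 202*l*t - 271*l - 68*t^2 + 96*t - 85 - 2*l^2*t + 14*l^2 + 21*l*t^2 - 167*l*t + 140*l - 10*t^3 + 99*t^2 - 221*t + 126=l^2*(-2*t - 4) + l*(21*t^2 + 35*t - 14) - 10*t^3 + 31*t^2 + 97*t - 10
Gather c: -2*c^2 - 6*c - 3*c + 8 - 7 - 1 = -2*c^2 - 9*c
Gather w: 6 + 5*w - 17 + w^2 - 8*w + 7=w^2 - 3*w - 4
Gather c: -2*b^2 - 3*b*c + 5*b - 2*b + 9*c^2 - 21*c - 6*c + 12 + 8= -2*b^2 + 3*b + 9*c^2 + c*(-3*b - 27) + 20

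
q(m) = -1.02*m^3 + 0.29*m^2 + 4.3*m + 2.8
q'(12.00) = -429.38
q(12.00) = -1666.40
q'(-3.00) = -24.98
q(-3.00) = 20.05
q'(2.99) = -21.32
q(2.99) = -9.02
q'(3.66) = -34.57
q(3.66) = -27.59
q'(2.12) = -8.22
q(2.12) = 3.50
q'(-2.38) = -14.41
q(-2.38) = 7.96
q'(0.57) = 3.64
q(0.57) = 5.16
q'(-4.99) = -74.79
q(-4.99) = 115.30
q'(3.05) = -22.40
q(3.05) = -10.33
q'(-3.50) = -35.22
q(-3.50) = 35.04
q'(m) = -3.06*m^2 + 0.58*m + 4.3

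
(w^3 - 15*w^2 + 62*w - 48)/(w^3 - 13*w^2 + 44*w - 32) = (w - 6)/(w - 4)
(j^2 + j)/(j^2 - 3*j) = (j + 1)/(j - 3)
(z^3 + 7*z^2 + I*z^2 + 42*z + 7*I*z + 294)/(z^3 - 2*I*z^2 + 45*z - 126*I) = (z + 7)/(z - 3*I)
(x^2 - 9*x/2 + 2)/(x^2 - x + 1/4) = 2*(x - 4)/(2*x - 1)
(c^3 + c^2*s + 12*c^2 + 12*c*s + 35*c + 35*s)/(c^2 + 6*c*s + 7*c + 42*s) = (c^2 + c*s + 5*c + 5*s)/(c + 6*s)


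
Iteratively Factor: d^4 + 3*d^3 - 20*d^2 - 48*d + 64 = (d - 1)*(d^3 + 4*d^2 - 16*d - 64) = (d - 1)*(d + 4)*(d^2 - 16) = (d - 1)*(d + 4)^2*(d - 4)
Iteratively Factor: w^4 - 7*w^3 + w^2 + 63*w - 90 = (w - 2)*(w^3 - 5*w^2 - 9*w + 45) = (w - 3)*(w - 2)*(w^2 - 2*w - 15) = (w - 3)*(w - 2)*(w + 3)*(w - 5)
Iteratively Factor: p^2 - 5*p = (p - 5)*(p)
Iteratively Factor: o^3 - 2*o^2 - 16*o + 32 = (o - 4)*(o^2 + 2*o - 8) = (o - 4)*(o + 4)*(o - 2)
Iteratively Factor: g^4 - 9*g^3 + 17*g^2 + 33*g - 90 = (g - 5)*(g^3 - 4*g^2 - 3*g + 18) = (g - 5)*(g + 2)*(g^2 - 6*g + 9) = (g - 5)*(g - 3)*(g + 2)*(g - 3)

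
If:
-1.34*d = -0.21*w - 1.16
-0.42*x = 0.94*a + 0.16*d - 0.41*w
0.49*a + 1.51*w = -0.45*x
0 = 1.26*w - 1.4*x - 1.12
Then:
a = 0.21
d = 0.89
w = 0.13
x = -0.68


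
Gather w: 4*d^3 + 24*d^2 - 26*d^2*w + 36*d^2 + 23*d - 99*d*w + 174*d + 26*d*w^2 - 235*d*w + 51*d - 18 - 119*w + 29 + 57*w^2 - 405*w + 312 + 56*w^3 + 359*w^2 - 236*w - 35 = 4*d^3 + 60*d^2 + 248*d + 56*w^3 + w^2*(26*d + 416) + w*(-26*d^2 - 334*d - 760) + 288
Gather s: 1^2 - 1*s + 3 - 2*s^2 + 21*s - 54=-2*s^2 + 20*s - 50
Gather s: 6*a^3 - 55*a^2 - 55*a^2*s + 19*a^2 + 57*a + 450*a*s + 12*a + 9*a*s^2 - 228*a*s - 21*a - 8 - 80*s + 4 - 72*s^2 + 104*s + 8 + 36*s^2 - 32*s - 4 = 6*a^3 - 36*a^2 + 48*a + s^2*(9*a - 36) + s*(-55*a^2 + 222*a - 8)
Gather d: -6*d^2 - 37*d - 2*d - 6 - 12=-6*d^2 - 39*d - 18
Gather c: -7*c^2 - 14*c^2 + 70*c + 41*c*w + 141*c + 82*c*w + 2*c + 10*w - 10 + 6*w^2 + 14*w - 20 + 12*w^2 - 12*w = -21*c^2 + c*(123*w + 213) + 18*w^2 + 12*w - 30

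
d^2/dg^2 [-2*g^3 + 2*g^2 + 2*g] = 4 - 12*g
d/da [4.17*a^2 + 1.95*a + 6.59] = 8.34*a + 1.95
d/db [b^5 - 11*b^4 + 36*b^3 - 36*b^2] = b*(5*b^3 - 44*b^2 + 108*b - 72)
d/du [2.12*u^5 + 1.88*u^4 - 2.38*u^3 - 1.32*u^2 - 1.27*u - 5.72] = 10.6*u^4 + 7.52*u^3 - 7.14*u^2 - 2.64*u - 1.27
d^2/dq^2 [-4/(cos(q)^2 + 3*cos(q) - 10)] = 4*(4*sin(q)^4 - 51*sin(q)^2 + 75*cos(q)/4 + 9*cos(3*q)/4 + 9)/((cos(q) - 2)^3*(cos(q) + 5)^3)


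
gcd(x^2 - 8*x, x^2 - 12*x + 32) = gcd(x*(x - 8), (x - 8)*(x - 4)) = x - 8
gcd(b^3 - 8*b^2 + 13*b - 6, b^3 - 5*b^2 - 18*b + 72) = b - 6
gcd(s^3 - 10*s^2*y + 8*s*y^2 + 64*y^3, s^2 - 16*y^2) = -s + 4*y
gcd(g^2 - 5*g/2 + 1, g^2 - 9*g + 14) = g - 2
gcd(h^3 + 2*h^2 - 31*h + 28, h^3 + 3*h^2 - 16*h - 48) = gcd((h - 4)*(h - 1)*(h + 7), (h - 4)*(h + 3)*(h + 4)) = h - 4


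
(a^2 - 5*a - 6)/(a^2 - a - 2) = (a - 6)/(a - 2)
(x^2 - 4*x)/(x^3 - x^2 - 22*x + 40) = x/(x^2 + 3*x - 10)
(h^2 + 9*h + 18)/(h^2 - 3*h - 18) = (h + 6)/(h - 6)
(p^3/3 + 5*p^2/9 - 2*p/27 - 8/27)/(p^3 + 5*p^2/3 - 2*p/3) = (9*p^3 + 15*p^2 - 2*p - 8)/(9*p*(3*p^2 + 5*p - 2))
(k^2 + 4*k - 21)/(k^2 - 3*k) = (k + 7)/k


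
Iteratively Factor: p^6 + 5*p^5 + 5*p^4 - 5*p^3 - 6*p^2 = (p + 3)*(p^5 + 2*p^4 - p^3 - 2*p^2) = p*(p + 3)*(p^4 + 2*p^3 - p^2 - 2*p) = p*(p + 2)*(p + 3)*(p^3 - p) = p*(p + 1)*(p + 2)*(p + 3)*(p^2 - p) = p*(p - 1)*(p + 1)*(p + 2)*(p + 3)*(p)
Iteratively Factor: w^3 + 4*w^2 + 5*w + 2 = (w + 1)*(w^2 + 3*w + 2) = (w + 1)^2*(w + 2)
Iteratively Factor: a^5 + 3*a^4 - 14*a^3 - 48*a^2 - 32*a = (a + 4)*(a^4 - a^3 - 10*a^2 - 8*a) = (a + 1)*(a + 4)*(a^3 - 2*a^2 - 8*a) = a*(a + 1)*(a + 4)*(a^2 - 2*a - 8) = a*(a + 1)*(a + 2)*(a + 4)*(a - 4)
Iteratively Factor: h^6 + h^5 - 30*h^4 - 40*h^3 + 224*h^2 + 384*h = (h + 3)*(h^5 - 2*h^4 - 24*h^3 + 32*h^2 + 128*h) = (h + 2)*(h + 3)*(h^4 - 4*h^3 - 16*h^2 + 64*h) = h*(h + 2)*(h + 3)*(h^3 - 4*h^2 - 16*h + 64) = h*(h + 2)*(h + 3)*(h + 4)*(h^2 - 8*h + 16) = h*(h - 4)*(h + 2)*(h + 3)*(h + 4)*(h - 4)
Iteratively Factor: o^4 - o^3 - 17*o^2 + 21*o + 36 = (o - 3)*(o^3 + 2*o^2 - 11*o - 12) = (o - 3)*(o + 4)*(o^2 - 2*o - 3) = (o - 3)^2*(o + 4)*(o + 1)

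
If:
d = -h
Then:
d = -h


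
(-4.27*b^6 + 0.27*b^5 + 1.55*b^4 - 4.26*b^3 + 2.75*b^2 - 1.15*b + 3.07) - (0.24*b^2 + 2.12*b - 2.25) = -4.27*b^6 + 0.27*b^5 + 1.55*b^4 - 4.26*b^3 + 2.51*b^2 - 3.27*b + 5.32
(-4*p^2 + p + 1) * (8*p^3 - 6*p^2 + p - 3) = -32*p^5 + 32*p^4 - 2*p^3 + 7*p^2 - 2*p - 3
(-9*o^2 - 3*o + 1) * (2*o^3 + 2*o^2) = -18*o^5 - 24*o^4 - 4*o^3 + 2*o^2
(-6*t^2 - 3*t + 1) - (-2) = -6*t^2 - 3*t + 3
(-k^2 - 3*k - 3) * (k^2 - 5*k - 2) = -k^4 + 2*k^3 + 14*k^2 + 21*k + 6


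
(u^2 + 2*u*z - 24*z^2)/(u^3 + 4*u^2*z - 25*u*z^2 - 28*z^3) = (u + 6*z)/(u^2 + 8*u*z + 7*z^2)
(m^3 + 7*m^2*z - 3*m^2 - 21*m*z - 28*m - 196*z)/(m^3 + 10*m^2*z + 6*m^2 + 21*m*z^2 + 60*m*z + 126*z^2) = (m^2 - 3*m - 28)/(m^2 + 3*m*z + 6*m + 18*z)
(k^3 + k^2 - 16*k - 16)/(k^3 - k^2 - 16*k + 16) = (k + 1)/(k - 1)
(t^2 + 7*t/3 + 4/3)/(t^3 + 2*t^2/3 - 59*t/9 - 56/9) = 3*(3*t + 4)/(9*t^2 - 3*t - 56)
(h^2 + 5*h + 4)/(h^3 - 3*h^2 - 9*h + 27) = (h^2 + 5*h + 4)/(h^3 - 3*h^2 - 9*h + 27)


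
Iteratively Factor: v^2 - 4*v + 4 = (v - 2)*(v - 2)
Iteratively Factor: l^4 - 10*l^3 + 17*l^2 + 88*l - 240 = (l + 3)*(l^3 - 13*l^2 + 56*l - 80) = (l - 4)*(l + 3)*(l^2 - 9*l + 20) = (l - 4)^2*(l + 3)*(l - 5)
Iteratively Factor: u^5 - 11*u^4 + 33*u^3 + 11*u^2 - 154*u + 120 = (u + 2)*(u^4 - 13*u^3 + 59*u^2 - 107*u + 60) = (u - 5)*(u + 2)*(u^3 - 8*u^2 + 19*u - 12) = (u - 5)*(u - 1)*(u + 2)*(u^2 - 7*u + 12) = (u - 5)*(u - 4)*(u - 1)*(u + 2)*(u - 3)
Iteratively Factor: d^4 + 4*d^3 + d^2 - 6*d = (d - 1)*(d^3 + 5*d^2 + 6*d) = (d - 1)*(d + 3)*(d^2 + 2*d) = (d - 1)*(d + 2)*(d + 3)*(d)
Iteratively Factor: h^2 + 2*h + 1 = (h + 1)*(h + 1)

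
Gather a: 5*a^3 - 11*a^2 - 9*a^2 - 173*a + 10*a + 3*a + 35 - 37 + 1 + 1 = 5*a^3 - 20*a^2 - 160*a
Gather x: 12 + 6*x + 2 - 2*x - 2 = 4*x + 12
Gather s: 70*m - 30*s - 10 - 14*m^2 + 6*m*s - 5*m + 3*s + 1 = -14*m^2 + 65*m + s*(6*m - 27) - 9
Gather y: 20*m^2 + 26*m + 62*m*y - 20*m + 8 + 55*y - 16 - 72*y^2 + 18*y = 20*m^2 + 6*m - 72*y^2 + y*(62*m + 73) - 8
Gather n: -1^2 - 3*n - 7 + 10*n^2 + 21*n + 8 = 10*n^2 + 18*n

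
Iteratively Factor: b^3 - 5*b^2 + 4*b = (b - 4)*(b^2 - b) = b*(b - 4)*(b - 1)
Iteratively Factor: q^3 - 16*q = (q + 4)*(q^2 - 4*q) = (q - 4)*(q + 4)*(q)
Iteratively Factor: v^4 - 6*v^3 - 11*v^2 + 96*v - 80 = (v - 4)*(v^3 - 2*v^2 - 19*v + 20) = (v - 4)*(v + 4)*(v^2 - 6*v + 5) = (v - 5)*(v - 4)*(v + 4)*(v - 1)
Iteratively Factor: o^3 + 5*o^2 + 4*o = (o + 1)*(o^2 + 4*o) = o*(o + 1)*(o + 4)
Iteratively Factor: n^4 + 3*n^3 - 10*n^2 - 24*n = (n - 3)*(n^3 + 6*n^2 + 8*n) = (n - 3)*(n + 4)*(n^2 + 2*n) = n*(n - 3)*(n + 4)*(n + 2)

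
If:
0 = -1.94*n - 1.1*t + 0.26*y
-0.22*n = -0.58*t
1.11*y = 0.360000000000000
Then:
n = 0.04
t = 0.01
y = 0.32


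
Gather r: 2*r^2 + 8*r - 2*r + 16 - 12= 2*r^2 + 6*r + 4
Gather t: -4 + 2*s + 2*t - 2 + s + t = 3*s + 3*t - 6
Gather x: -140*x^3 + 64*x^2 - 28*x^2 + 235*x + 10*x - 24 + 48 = -140*x^3 + 36*x^2 + 245*x + 24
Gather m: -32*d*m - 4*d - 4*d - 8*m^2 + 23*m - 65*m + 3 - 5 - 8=-8*d - 8*m^2 + m*(-32*d - 42) - 10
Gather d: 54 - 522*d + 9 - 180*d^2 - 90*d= -180*d^2 - 612*d + 63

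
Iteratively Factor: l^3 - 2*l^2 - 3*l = (l)*(l^2 - 2*l - 3) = l*(l - 3)*(l + 1)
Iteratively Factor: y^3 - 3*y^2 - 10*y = (y + 2)*(y^2 - 5*y) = y*(y + 2)*(y - 5)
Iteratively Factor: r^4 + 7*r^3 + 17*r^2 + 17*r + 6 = (r + 1)*(r^3 + 6*r^2 + 11*r + 6) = (r + 1)^2*(r^2 + 5*r + 6) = (r + 1)^2*(r + 2)*(r + 3)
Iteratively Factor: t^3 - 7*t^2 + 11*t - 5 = (t - 5)*(t^2 - 2*t + 1) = (t - 5)*(t - 1)*(t - 1)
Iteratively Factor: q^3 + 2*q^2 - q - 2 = (q + 2)*(q^2 - 1) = (q - 1)*(q + 2)*(q + 1)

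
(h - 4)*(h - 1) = h^2 - 5*h + 4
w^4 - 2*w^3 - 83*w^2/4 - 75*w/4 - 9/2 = (w - 6)*(w + 1/2)^2*(w + 3)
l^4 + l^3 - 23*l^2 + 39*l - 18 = (l - 3)*(l - 1)^2*(l + 6)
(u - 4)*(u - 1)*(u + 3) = u^3 - 2*u^2 - 11*u + 12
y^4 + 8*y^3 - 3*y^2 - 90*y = y*(y - 3)*(y + 5)*(y + 6)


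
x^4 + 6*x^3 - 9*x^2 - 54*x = x*(x - 3)*(x + 3)*(x + 6)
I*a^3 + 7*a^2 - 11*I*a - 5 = (a - 5*I)*(a - I)*(I*a + 1)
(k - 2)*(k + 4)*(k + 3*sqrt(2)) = k^3 + 2*k^2 + 3*sqrt(2)*k^2 - 8*k + 6*sqrt(2)*k - 24*sqrt(2)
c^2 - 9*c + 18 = (c - 6)*(c - 3)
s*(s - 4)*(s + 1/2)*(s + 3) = s^4 - s^3/2 - 25*s^2/2 - 6*s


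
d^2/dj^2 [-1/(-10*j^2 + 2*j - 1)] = 4*(-50*j^2 + 10*j + 2*(10*j - 1)^2 - 5)/(10*j^2 - 2*j + 1)^3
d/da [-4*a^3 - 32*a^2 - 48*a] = -12*a^2 - 64*a - 48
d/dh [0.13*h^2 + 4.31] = 0.26*h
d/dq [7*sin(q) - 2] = 7*cos(q)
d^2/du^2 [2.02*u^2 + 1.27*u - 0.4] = 4.04000000000000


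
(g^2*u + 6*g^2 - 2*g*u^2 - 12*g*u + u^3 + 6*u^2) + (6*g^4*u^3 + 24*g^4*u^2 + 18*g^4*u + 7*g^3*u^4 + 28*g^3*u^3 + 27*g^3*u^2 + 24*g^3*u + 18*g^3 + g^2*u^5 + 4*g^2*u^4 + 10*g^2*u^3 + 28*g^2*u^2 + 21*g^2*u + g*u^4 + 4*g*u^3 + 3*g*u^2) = 6*g^4*u^3 + 24*g^4*u^2 + 18*g^4*u + 7*g^3*u^4 + 28*g^3*u^3 + 27*g^3*u^2 + 24*g^3*u + 18*g^3 + g^2*u^5 + 4*g^2*u^4 + 10*g^2*u^3 + 28*g^2*u^2 + 22*g^2*u + 6*g^2 + g*u^4 + 4*g*u^3 + g*u^2 - 12*g*u + u^3 + 6*u^2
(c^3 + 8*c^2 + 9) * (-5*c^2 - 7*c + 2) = -5*c^5 - 47*c^4 - 54*c^3 - 29*c^2 - 63*c + 18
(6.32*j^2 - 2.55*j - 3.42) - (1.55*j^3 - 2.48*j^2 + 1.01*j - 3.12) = -1.55*j^3 + 8.8*j^2 - 3.56*j - 0.3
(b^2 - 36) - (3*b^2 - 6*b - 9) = -2*b^2 + 6*b - 27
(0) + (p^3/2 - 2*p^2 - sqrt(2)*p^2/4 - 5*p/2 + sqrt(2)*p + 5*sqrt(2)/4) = p^3/2 - 2*p^2 - sqrt(2)*p^2/4 - 5*p/2 + sqrt(2)*p + 5*sqrt(2)/4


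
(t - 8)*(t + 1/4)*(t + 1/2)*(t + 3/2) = t^4 - 23*t^3/4 - 67*t^2/4 - 157*t/16 - 3/2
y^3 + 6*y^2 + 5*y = y*(y + 1)*(y + 5)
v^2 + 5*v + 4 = (v + 1)*(v + 4)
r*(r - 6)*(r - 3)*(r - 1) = r^4 - 10*r^3 + 27*r^2 - 18*r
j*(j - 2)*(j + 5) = j^3 + 3*j^2 - 10*j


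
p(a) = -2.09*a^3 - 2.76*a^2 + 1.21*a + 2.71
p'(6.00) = -257.63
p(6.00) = -540.83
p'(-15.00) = -1326.74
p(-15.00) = 6417.31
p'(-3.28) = -48.14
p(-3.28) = 42.80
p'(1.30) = -16.56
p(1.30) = -4.97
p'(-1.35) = -2.77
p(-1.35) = 1.19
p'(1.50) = -21.18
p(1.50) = -8.74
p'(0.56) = -3.85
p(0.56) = 2.16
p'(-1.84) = -9.86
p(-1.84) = 4.16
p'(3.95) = -118.42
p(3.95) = -164.38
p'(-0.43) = 2.42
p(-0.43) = 1.85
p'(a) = -6.27*a^2 - 5.52*a + 1.21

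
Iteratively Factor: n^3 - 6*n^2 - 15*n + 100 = (n - 5)*(n^2 - n - 20) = (n - 5)^2*(n + 4)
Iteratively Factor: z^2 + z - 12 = (z + 4)*(z - 3)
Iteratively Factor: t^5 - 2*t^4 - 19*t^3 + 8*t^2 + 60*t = (t + 2)*(t^4 - 4*t^3 - 11*t^2 + 30*t) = (t + 2)*(t + 3)*(t^3 - 7*t^2 + 10*t) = (t - 5)*(t + 2)*(t + 3)*(t^2 - 2*t) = t*(t - 5)*(t + 2)*(t + 3)*(t - 2)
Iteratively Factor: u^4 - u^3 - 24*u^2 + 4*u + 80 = (u - 2)*(u^3 + u^2 - 22*u - 40) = (u - 2)*(u + 2)*(u^2 - u - 20) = (u - 5)*(u - 2)*(u + 2)*(u + 4)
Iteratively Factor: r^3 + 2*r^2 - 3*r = (r - 1)*(r^2 + 3*r) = r*(r - 1)*(r + 3)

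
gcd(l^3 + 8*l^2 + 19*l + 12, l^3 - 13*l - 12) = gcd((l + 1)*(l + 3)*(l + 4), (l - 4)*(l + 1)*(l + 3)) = l^2 + 4*l + 3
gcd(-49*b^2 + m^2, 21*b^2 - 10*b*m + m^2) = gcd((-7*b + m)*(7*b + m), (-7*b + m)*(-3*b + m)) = 7*b - m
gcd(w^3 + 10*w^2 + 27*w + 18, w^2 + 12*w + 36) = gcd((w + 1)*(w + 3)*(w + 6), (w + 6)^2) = w + 6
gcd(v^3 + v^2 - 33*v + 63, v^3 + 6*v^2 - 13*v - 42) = v^2 + 4*v - 21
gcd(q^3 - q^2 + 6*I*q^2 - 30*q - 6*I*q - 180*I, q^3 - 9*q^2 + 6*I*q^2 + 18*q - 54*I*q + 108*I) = q^2 + q*(-6 + 6*I) - 36*I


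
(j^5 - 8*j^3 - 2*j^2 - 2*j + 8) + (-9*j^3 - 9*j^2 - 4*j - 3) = j^5 - 17*j^3 - 11*j^2 - 6*j + 5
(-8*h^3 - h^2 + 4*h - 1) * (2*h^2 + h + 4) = -16*h^5 - 10*h^4 - 25*h^3 - 2*h^2 + 15*h - 4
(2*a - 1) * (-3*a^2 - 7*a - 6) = -6*a^3 - 11*a^2 - 5*a + 6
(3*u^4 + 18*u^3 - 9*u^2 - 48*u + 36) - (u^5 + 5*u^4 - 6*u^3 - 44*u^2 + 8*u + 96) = -u^5 - 2*u^4 + 24*u^3 + 35*u^2 - 56*u - 60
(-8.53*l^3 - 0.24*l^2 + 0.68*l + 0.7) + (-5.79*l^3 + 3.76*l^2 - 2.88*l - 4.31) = -14.32*l^3 + 3.52*l^2 - 2.2*l - 3.61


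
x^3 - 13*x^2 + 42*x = x*(x - 7)*(x - 6)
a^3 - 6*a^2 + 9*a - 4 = (a - 4)*(a - 1)^2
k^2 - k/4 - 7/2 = (k - 2)*(k + 7/4)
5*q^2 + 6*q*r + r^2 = (q + r)*(5*q + r)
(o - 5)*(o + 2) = o^2 - 3*o - 10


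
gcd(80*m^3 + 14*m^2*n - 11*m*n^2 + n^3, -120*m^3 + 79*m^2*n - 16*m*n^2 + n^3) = 40*m^2 - 13*m*n + n^2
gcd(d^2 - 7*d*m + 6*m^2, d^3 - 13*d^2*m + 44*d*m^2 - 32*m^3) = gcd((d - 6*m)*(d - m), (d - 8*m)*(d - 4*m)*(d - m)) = d - m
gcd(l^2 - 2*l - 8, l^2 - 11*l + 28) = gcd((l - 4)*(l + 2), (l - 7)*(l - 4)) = l - 4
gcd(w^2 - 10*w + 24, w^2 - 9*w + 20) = w - 4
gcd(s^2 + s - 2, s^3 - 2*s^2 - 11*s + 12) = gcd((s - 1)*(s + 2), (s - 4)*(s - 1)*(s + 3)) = s - 1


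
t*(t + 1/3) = t^2 + t/3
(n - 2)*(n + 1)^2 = n^3 - 3*n - 2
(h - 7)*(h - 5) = h^2 - 12*h + 35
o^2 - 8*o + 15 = (o - 5)*(o - 3)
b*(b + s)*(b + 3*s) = b^3 + 4*b^2*s + 3*b*s^2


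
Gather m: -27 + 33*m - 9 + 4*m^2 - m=4*m^2 + 32*m - 36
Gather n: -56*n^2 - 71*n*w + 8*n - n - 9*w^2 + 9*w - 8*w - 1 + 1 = -56*n^2 + n*(7 - 71*w) - 9*w^2 + w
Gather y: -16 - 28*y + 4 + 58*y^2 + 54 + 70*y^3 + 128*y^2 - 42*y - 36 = 70*y^3 + 186*y^2 - 70*y + 6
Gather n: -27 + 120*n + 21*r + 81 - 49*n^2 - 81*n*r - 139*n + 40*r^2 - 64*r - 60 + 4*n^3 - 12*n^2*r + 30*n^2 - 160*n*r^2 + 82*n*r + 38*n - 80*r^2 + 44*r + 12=4*n^3 + n^2*(-12*r - 19) + n*(-160*r^2 + r + 19) - 40*r^2 + r + 6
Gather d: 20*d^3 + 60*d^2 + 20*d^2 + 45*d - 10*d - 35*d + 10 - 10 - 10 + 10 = 20*d^3 + 80*d^2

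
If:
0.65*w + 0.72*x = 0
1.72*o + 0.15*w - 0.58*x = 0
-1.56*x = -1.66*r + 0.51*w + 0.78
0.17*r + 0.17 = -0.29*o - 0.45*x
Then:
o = -0.16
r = 0.25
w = 0.41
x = -0.37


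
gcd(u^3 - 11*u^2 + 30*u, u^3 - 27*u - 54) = u - 6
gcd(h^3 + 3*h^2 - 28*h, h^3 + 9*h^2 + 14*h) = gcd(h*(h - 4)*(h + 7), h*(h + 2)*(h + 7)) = h^2 + 7*h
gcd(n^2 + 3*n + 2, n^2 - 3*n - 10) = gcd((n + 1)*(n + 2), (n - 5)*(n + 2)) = n + 2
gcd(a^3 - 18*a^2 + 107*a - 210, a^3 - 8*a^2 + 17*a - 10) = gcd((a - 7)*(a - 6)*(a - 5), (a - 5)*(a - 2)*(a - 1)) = a - 5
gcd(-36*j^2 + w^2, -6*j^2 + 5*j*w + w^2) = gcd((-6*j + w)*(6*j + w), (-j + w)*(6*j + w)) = 6*j + w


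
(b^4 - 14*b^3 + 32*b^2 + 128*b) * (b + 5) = b^5 - 9*b^4 - 38*b^3 + 288*b^2 + 640*b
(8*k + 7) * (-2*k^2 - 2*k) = -16*k^3 - 30*k^2 - 14*k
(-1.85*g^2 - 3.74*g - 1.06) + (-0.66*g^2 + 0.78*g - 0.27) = -2.51*g^2 - 2.96*g - 1.33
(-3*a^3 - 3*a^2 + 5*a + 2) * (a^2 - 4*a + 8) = -3*a^5 + 9*a^4 - 7*a^3 - 42*a^2 + 32*a + 16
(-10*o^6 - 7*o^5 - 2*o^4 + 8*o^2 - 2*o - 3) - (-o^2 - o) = -10*o^6 - 7*o^5 - 2*o^4 + 9*o^2 - o - 3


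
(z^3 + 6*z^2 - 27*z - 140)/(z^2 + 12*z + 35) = (z^2 - z - 20)/(z + 5)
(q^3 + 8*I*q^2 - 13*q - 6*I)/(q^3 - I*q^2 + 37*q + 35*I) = (q^2 + 7*I*q - 6)/(q^2 - 2*I*q + 35)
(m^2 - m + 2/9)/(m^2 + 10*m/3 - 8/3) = (m - 1/3)/(m + 4)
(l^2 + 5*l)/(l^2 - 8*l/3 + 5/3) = 3*l*(l + 5)/(3*l^2 - 8*l + 5)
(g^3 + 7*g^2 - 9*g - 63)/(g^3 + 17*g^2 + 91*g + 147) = (g - 3)/(g + 7)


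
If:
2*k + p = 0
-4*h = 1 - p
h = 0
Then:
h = 0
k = -1/2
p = 1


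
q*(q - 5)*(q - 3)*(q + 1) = q^4 - 7*q^3 + 7*q^2 + 15*q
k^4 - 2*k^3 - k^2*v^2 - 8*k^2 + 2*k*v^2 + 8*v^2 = (k - 4)*(k + 2)*(k - v)*(k + v)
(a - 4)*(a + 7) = a^2 + 3*a - 28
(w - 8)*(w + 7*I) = w^2 - 8*w + 7*I*w - 56*I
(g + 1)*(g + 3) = g^2 + 4*g + 3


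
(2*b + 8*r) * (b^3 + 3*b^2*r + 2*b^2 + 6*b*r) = 2*b^4 + 14*b^3*r + 4*b^3 + 24*b^2*r^2 + 28*b^2*r + 48*b*r^2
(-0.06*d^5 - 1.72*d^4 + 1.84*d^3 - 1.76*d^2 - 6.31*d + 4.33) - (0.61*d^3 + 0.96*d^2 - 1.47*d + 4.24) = -0.06*d^5 - 1.72*d^4 + 1.23*d^3 - 2.72*d^2 - 4.84*d + 0.0899999999999999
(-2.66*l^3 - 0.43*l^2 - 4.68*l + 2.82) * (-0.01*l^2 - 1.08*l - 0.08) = 0.0266*l^5 + 2.8771*l^4 + 0.724*l^3 + 5.0606*l^2 - 2.6712*l - 0.2256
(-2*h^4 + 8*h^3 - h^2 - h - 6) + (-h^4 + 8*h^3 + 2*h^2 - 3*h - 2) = -3*h^4 + 16*h^3 + h^2 - 4*h - 8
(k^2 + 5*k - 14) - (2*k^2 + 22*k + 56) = -k^2 - 17*k - 70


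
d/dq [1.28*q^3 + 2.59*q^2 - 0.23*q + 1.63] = 3.84*q^2 + 5.18*q - 0.23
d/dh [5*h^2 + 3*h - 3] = 10*h + 3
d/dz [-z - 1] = -1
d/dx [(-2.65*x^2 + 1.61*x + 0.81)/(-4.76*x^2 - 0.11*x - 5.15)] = (7.9551*x^2 + 35.0062*x - 8.2024)/(22.6576*x^4 + 1.0472*x^3 + 49.0401*x^2 + 1.133*x + 26.5225)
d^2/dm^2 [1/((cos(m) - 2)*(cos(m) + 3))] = (-4*sin(m)^4 + 27*sin(m)^2 - 9*cos(m)/4 - 3*cos(3*m)/4 - 9)/((cos(m) - 2)^3*(cos(m) + 3)^3)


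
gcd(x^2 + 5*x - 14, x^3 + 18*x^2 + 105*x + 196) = x + 7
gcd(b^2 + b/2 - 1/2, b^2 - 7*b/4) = 1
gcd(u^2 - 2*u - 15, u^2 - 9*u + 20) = u - 5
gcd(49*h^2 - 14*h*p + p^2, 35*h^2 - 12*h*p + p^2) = -7*h + p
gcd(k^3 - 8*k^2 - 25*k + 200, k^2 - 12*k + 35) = k - 5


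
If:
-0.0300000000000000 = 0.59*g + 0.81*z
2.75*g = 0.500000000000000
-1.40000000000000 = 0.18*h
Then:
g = 0.18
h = -7.78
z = -0.17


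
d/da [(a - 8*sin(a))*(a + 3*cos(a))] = -(a - 8*sin(a))*(3*sin(a) - 1) - (a + 3*cos(a))*(8*cos(a) - 1)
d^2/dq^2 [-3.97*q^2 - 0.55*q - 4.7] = -7.94000000000000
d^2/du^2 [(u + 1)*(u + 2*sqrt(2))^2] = 6*u + 2 + 8*sqrt(2)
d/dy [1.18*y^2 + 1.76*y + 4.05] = 2.36*y + 1.76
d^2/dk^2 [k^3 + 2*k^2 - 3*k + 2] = 6*k + 4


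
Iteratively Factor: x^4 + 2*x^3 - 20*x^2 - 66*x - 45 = (x - 5)*(x^3 + 7*x^2 + 15*x + 9) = (x - 5)*(x + 3)*(x^2 + 4*x + 3) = (x - 5)*(x + 1)*(x + 3)*(x + 3)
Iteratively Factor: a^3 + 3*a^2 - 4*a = (a)*(a^2 + 3*a - 4) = a*(a + 4)*(a - 1)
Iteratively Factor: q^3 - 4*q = (q + 2)*(q^2 - 2*q) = (q - 2)*(q + 2)*(q)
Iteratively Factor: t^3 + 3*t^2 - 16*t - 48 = (t - 4)*(t^2 + 7*t + 12) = (t - 4)*(t + 4)*(t + 3)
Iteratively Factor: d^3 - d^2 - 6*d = (d)*(d^2 - d - 6) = d*(d + 2)*(d - 3)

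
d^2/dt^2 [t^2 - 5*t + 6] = 2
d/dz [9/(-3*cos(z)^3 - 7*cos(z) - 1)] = 9*(9*sin(z)^2 - 16)*sin(z)/(3*cos(z)^3 + 7*cos(z) + 1)^2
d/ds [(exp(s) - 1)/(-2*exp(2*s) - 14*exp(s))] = (exp(2*s) - 2*exp(s) - 7)*exp(-s)/(2*(exp(2*s) + 14*exp(s) + 49))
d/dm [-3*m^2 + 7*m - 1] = 7 - 6*m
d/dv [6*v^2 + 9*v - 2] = 12*v + 9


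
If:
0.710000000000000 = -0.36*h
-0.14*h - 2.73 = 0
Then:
No Solution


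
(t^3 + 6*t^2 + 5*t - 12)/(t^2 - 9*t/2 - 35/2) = 2*(-t^3 - 6*t^2 - 5*t + 12)/(-2*t^2 + 9*t + 35)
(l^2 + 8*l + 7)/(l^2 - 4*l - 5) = (l + 7)/(l - 5)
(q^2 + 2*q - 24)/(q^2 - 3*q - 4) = (q + 6)/(q + 1)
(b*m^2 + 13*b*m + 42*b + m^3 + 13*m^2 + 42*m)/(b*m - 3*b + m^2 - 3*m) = (m^2 + 13*m + 42)/(m - 3)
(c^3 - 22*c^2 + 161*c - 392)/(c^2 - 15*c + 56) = c - 7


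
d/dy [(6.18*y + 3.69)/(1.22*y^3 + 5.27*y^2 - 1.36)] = (7.5396*y^3 + 32.5686*y^2 - y*(3.66*y + 10.54)*(6.18*y + 3.69) - 8.4048)/(1.22*y^3 + 5.27*y^2 - 1.36)^2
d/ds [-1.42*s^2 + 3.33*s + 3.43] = 3.33 - 2.84*s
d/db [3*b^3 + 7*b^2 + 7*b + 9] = 9*b^2 + 14*b + 7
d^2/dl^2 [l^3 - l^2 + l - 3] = 6*l - 2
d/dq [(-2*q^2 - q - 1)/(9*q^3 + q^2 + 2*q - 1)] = 3*(6*q^4 + 6*q^3 + 8*q^2 + 2*q + 1)/(81*q^6 + 18*q^5 + 37*q^4 - 14*q^3 + 2*q^2 - 4*q + 1)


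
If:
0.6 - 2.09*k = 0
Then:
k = 0.29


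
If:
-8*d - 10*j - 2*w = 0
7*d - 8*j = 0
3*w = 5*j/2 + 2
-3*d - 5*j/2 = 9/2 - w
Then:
No Solution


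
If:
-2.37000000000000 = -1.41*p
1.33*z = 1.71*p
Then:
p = 1.68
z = 2.16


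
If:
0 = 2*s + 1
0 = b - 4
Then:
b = 4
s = -1/2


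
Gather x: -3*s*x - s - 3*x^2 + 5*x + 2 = -s - 3*x^2 + x*(5 - 3*s) + 2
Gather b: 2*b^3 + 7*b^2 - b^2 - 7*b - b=2*b^3 + 6*b^2 - 8*b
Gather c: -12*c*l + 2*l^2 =-12*c*l + 2*l^2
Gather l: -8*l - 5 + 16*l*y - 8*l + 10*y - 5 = l*(16*y - 16) + 10*y - 10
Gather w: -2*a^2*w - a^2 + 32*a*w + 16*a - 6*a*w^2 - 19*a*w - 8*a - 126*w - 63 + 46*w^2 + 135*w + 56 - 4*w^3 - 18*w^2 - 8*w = -a^2 + 8*a - 4*w^3 + w^2*(28 - 6*a) + w*(-2*a^2 + 13*a + 1) - 7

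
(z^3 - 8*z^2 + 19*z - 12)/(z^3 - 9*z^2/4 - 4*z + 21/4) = 4*(z - 4)/(4*z + 7)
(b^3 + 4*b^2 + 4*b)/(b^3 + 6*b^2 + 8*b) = (b + 2)/(b + 4)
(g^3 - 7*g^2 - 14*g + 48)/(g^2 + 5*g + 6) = (g^2 - 10*g + 16)/(g + 2)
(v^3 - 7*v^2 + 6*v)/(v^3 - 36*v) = (v - 1)/(v + 6)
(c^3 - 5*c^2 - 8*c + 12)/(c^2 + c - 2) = c - 6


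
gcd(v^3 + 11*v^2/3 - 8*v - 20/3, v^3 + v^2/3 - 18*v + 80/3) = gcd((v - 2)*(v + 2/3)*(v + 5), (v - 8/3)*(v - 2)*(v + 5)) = v^2 + 3*v - 10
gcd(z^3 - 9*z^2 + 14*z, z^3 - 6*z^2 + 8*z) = z^2 - 2*z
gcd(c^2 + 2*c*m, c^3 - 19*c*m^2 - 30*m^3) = c + 2*m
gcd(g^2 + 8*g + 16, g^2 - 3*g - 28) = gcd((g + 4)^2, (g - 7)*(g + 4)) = g + 4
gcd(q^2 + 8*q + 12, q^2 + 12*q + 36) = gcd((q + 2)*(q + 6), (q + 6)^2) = q + 6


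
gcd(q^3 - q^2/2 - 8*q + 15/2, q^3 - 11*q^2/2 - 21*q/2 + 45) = q^2 + q/2 - 15/2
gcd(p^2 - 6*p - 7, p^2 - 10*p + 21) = p - 7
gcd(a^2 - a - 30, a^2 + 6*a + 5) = a + 5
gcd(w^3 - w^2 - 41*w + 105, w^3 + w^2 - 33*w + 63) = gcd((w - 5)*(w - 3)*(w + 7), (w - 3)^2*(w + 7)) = w^2 + 4*w - 21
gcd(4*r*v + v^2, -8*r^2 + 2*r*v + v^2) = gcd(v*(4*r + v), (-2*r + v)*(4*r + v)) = 4*r + v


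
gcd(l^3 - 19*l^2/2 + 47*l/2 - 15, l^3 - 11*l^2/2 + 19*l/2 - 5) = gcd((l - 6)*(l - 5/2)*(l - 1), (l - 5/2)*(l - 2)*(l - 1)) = l^2 - 7*l/2 + 5/2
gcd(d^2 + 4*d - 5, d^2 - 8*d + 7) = d - 1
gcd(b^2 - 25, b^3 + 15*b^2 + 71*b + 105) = b + 5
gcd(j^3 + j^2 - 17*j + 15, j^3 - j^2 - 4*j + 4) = j - 1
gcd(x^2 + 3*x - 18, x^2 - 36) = x + 6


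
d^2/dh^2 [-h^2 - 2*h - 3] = -2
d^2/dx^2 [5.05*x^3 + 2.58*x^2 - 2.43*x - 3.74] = 30.3*x + 5.16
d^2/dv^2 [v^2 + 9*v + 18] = 2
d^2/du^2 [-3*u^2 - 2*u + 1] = -6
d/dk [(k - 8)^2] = 2*k - 16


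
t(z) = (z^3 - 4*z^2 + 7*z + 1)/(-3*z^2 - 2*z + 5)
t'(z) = (6*z + 2)*(z^3 - 4*z^2 + 7*z + 1)/(-3*z^2 - 2*z + 5)^2 + (3*z^2 - 8*z + 7)/(-3*z^2 - 2*z + 5) = (-3*z^4 - 4*z^3 + 44*z^2 - 34*z + 37)/(9*z^4 + 12*z^3 - 26*z^2 - 20*z + 25)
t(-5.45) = 4.34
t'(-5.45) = -0.09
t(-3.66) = 4.57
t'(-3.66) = 0.53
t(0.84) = 3.86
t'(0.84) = 24.61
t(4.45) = -0.65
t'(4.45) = -0.19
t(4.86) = -0.73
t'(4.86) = -0.21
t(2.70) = -0.47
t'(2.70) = 0.06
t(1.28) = -2.22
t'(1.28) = 8.02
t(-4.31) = 4.36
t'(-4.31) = 0.16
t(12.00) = -2.74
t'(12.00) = -0.31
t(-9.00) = 5.07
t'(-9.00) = -0.27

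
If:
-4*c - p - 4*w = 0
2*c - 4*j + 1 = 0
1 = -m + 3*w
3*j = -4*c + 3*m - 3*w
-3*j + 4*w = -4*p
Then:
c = -11/38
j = 2/19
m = 3/38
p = -16/57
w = 41/114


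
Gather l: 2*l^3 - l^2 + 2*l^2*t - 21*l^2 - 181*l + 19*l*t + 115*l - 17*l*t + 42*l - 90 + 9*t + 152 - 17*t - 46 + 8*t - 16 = 2*l^3 + l^2*(2*t - 22) + l*(2*t - 24)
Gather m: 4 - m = 4 - m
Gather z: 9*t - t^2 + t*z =-t^2 + t*z + 9*t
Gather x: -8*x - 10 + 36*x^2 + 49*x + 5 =36*x^2 + 41*x - 5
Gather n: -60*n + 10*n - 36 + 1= -50*n - 35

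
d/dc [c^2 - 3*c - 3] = 2*c - 3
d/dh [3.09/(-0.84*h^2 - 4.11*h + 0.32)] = (5.1912*h + 12.6999)/(0.84*h^2 + 4.11*h - 0.32)^2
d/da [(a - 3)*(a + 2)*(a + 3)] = 3*a^2 + 4*a - 9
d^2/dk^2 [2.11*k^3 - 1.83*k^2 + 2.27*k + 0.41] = 12.66*k - 3.66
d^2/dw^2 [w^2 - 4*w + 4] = 2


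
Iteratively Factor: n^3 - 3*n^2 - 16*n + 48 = (n - 3)*(n^2 - 16) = (n - 4)*(n - 3)*(n + 4)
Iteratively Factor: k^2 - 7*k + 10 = (k - 2)*(k - 5)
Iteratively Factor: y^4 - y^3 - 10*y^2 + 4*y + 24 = (y + 2)*(y^3 - 3*y^2 - 4*y + 12) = (y + 2)^2*(y^2 - 5*y + 6) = (y - 3)*(y + 2)^2*(y - 2)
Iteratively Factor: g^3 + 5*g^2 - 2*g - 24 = (g - 2)*(g^2 + 7*g + 12) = (g - 2)*(g + 4)*(g + 3)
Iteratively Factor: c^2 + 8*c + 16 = (c + 4)*(c + 4)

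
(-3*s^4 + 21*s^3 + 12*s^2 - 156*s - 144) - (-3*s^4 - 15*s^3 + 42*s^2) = 36*s^3 - 30*s^2 - 156*s - 144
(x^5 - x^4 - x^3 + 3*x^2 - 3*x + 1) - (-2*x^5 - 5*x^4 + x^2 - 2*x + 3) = 3*x^5 + 4*x^4 - x^3 + 2*x^2 - x - 2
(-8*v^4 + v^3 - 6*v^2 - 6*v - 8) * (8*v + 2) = -64*v^5 - 8*v^4 - 46*v^3 - 60*v^2 - 76*v - 16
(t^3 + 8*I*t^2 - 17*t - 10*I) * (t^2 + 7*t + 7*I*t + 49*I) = t^5 + 7*t^4 + 15*I*t^4 - 73*t^3 + 105*I*t^3 - 511*t^2 - 129*I*t^2 + 70*t - 903*I*t + 490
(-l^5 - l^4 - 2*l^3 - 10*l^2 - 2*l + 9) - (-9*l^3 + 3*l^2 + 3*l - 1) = -l^5 - l^4 + 7*l^3 - 13*l^2 - 5*l + 10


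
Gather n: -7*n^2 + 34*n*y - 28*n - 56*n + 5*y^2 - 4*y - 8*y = -7*n^2 + n*(34*y - 84) + 5*y^2 - 12*y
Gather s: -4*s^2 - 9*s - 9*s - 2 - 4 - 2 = -4*s^2 - 18*s - 8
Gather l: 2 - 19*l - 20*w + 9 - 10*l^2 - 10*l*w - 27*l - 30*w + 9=-10*l^2 + l*(-10*w - 46) - 50*w + 20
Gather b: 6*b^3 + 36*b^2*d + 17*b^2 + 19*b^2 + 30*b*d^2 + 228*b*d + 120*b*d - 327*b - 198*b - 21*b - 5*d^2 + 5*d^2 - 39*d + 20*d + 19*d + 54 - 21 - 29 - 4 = 6*b^3 + b^2*(36*d + 36) + b*(30*d^2 + 348*d - 546)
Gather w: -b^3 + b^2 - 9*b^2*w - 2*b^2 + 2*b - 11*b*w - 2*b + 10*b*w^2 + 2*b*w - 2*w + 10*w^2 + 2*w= -b^3 - b^2 + w^2*(10*b + 10) + w*(-9*b^2 - 9*b)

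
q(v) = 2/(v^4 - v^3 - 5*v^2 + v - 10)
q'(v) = 2*(-4*v^3 + 3*v^2 + 10*v - 1)/(v^4 - v^3 - 5*v^2 + v - 10)^2 = 2*(-4*v^3 + 3*v^2 + 10*v - 1)/(-v^4 + v^3 + 5*v^2 - v + 10)^2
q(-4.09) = 0.01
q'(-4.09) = 0.01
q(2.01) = -0.10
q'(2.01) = -0.01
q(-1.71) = -0.16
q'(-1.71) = 0.13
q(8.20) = 0.00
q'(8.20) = -0.00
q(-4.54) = 0.00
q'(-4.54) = 0.00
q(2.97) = 4.20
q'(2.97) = -438.63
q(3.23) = 0.12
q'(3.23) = -0.55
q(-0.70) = -0.16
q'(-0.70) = -0.07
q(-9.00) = 0.00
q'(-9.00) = 0.00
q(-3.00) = 0.04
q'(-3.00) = 0.08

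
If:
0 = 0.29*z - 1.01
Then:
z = 3.48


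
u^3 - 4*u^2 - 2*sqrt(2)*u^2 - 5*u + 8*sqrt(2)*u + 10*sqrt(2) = (u - 5)*(u + 1)*(u - 2*sqrt(2))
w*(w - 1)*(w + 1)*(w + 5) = w^4 + 5*w^3 - w^2 - 5*w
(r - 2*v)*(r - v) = r^2 - 3*r*v + 2*v^2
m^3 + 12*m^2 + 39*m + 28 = (m + 1)*(m + 4)*(m + 7)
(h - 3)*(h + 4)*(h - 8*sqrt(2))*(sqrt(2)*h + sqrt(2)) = sqrt(2)*h^4 - 16*h^3 + 2*sqrt(2)*h^3 - 32*h^2 - 11*sqrt(2)*h^2 - 12*sqrt(2)*h + 176*h + 192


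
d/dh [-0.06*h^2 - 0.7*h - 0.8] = -0.12*h - 0.7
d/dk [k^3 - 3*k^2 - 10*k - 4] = 3*k^2 - 6*k - 10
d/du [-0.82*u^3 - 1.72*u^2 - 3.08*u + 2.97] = -2.46*u^2 - 3.44*u - 3.08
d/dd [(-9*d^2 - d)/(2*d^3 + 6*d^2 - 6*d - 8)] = (9*d^4/2 + d^3 + 15*d^2 + 36*d + 2)/(d^6 + 6*d^5 + 3*d^4 - 26*d^3 - 15*d^2 + 24*d + 16)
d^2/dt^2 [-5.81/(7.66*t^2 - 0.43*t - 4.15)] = (-681.810472*t^2 + 38.273956*t + 5.81*(15.32*t - 0.43)*(30.64*t - 0.86) + 369.38818)/(-7.66*t^2 + 0.43*t + 4.15)^3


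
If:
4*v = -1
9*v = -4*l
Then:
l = 9/16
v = -1/4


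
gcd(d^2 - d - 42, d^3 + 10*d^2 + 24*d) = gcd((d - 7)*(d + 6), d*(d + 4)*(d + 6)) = d + 6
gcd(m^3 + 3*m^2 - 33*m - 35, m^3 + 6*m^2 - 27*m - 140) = m^2 + 2*m - 35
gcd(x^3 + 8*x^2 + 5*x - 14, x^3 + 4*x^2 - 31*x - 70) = x^2 + 9*x + 14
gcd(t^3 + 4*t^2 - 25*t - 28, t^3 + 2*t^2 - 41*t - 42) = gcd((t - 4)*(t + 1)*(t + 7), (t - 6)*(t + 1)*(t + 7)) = t^2 + 8*t + 7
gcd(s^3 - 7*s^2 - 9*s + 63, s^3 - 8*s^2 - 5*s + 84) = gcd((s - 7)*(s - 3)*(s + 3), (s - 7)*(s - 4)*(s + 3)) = s^2 - 4*s - 21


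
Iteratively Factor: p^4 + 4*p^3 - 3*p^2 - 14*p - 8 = (p + 4)*(p^3 - 3*p - 2) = (p + 1)*(p + 4)*(p^2 - p - 2) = (p + 1)^2*(p + 4)*(p - 2)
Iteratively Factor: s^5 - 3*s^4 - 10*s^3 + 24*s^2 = (s)*(s^4 - 3*s^3 - 10*s^2 + 24*s) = s*(s + 3)*(s^3 - 6*s^2 + 8*s) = s*(s - 2)*(s + 3)*(s^2 - 4*s) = s*(s - 4)*(s - 2)*(s + 3)*(s)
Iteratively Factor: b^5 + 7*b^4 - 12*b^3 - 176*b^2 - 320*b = (b - 5)*(b^4 + 12*b^3 + 48*b^2 + 64*b) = (b - 5)*(b + 4)*(b^3 + 8*b^2 + 16*b) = b*(b - 5)*(b + 4)*(b^2 + 8*b + 16) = b*(b - 5)*(b + 4)^2*(b + 4)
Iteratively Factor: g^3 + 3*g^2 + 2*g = (g + 2)*(g^2 + g) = g*(g + 2)*(g + 1)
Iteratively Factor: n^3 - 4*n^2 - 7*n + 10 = (n - 1)*(n^2 - 3*n - 10) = (n - 1)*(n + 2)*(n - 5)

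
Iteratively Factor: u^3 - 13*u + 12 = (u + 4)*(u^2 - 4*u + 3) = (u - 1)*(u + 4)*(u - 3)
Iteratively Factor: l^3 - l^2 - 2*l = (l + 1)*(l^2 - 2*l) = l*(l + 1)*(l - 2)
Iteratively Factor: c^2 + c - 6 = (c - 2)*(c + 3)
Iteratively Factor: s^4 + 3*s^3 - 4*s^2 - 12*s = (s + 3)*(s^3 - 4*s) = (s + 2)*(s + 3)*(s^2 - 2*s) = (s - 2)*(s + 2)*(s + 3)*(s)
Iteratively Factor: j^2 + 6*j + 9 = (j + 3)*(j + 3)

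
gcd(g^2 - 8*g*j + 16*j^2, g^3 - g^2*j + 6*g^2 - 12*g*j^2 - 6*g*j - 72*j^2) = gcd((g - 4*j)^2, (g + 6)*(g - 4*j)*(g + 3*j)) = g - 4*j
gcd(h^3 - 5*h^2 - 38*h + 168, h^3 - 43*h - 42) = h^2 - h - 42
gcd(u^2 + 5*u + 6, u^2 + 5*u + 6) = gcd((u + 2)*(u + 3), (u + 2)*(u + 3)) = u^2 + 5*u + 6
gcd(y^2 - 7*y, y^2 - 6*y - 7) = y - 7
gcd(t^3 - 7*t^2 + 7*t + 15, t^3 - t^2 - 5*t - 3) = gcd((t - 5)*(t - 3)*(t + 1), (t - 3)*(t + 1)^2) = t^2 - 2*t - 3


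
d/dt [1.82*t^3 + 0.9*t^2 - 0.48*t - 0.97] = 5.46*t^2 + 1.8*t - 0.48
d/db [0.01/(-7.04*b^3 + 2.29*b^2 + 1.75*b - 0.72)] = (0.2112*b^2 - 0.0458*b - 0.0175)/(7.04*b^3 - 2.29*b^2 - 1.75*b + 0.72)^2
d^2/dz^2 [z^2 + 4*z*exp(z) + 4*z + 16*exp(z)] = 4*z*exp(z) + 24*exp(z) + 2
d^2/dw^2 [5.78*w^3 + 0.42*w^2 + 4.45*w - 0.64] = 34.68*w + 0.84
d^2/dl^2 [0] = 0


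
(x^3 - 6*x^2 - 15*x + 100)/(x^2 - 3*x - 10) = (x^2 - x - 20)/(x + 2)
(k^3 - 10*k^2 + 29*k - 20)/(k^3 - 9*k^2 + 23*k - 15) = (k - 4)/(k - 3)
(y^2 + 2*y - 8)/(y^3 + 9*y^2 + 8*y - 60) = (y + 4)/(y^2 + 11*y + 30)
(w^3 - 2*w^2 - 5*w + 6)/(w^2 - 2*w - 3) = (w^2 + w - 2)/(w + 1)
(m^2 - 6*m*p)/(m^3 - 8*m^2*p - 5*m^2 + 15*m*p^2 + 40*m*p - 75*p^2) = m*(m - 6*p)/(m^3 - 8*m^2*p - 5*m^2 + 15*m*p^2 + 40*m*p - 75*p^2)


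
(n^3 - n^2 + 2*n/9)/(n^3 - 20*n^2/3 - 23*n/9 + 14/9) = n*(3*n - 2)/(3*n^2 - 19*n - 14)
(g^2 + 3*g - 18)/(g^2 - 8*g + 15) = (g + 6)/(g - 5)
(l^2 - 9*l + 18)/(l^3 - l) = (l^2 - 9*l + 18)/(l^3 - l)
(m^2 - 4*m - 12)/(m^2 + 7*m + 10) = (m - 6)/(m + 5)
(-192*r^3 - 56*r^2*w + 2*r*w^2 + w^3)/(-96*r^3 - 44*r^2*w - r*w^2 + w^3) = (6*r + w)/(3*r + w)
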